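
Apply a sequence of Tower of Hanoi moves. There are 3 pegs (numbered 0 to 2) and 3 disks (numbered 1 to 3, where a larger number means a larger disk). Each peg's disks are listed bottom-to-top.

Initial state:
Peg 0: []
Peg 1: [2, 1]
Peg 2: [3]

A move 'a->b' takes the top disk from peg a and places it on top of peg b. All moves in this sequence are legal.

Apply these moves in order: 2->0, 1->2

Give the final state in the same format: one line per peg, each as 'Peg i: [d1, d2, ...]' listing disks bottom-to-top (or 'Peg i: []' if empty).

After move 1 (2->0):
Peg 0: [3]
Peg 1: [2, 1]
Peg 2: []

After move 2 (1->2):
Peg 0: [3]
Peg 1: [2]
Peg 2: [1]

Answer: Peg 0: [3]
Peg 1: [2]
Peg 2: [1]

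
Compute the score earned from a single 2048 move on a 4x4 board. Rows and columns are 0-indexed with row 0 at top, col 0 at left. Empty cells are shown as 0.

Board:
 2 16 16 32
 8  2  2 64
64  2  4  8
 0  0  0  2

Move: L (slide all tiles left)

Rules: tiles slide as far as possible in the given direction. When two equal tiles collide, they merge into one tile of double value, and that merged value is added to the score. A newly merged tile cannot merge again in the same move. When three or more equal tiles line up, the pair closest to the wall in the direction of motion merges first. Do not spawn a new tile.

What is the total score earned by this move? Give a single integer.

Slide left:
row 0: [2, 16, 16, 32] -> [2, 32, 32, 0]  score +32 (running 32)
row 1: [8, 2, 2, 64] -> [8, 4, 64, 0]  score +4 (running 36)
row 2: [64, 2, 4, 8] -> [64, 2, 4, 8]  score +0 (running 36)
row 3: [0, 0, 0, 2] -> [2, 0, 0, 0]  score +0 (running 36)
Board after move:
 2 32 32  0
 8  4 64  0
64  2  4  8
 2  0  0  0

Answer: 36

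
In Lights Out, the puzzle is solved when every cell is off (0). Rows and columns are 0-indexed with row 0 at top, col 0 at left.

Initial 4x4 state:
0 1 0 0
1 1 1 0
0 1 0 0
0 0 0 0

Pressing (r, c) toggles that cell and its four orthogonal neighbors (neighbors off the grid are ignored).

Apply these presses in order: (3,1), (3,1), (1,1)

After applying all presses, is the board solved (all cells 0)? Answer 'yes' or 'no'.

Answer: yes

Derivation:
After press 1 at (3,1):
0 1 0 0
1 1 1 0
0 0 0 0
1 1 1 0

After press 2 at (3,1):
0 1 0 0
1 1 1 0
0 1 0 0
0 0 0 0

After press 3 at (1,1):
0 0 0 0
0 0 0 0
0 0 0 0
0 0 0 0

Lights still on: 0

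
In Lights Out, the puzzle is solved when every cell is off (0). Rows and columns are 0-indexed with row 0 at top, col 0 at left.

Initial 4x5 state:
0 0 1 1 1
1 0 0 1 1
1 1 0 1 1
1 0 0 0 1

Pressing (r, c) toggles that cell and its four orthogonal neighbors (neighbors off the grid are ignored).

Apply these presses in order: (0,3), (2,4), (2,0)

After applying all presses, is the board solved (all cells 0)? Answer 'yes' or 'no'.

Answer: yes

Derivation:
After press 1 at (0,3):
0 0 0 0 0
1 0 0 0 1
1 1 0 1 1
1 0 0 0 1

After press 2 at (2,4):
0 0 0 0 0
1 0 0 0 0
1 1 0 0 0
1 0 0 0 0

After press 3 at (2,0):
0 0 0 0 0
0 0 0 0 0
0 0 0 0 0
0 0 0 0 0

Lights still on: 0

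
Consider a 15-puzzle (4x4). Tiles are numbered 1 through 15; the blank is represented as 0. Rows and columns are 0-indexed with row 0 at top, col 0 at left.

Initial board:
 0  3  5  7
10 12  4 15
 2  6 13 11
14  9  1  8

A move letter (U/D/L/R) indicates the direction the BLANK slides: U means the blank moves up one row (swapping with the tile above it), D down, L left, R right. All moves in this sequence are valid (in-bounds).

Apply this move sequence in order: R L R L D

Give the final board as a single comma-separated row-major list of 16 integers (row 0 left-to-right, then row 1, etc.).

Answer: 10, 3, 5, 7, 0, 12, 4, 15, 2, 6, 13, 11, 14, 9, 1, 8

Derivation:
After move 1 (R):
 3  0  5  7
10 12  4 15
 2  6 13 11
14  9  1  8

After move 2 (L):
 0  3  5  7
10 12  4 15
 2  6 13 11
14  9  1  8

After move 3 (R):
 3  0  5  7
10 12  4 15
 2  6 13 11
14  9  1  8

After move 4 (L):
 0  3  5  7
10 12  4 15
 2  6 13 11
14  9  1  8

After move 5 (D):
10  3  5  7
 0 12  4 15
 2  6 13 11
14  9  1  8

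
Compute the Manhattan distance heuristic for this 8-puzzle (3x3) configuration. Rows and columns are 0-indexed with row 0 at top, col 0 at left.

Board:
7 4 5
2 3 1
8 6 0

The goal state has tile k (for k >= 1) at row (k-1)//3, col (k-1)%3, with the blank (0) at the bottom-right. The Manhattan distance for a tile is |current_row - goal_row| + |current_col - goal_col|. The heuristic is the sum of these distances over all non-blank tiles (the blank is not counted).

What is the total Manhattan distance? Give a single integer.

Answer: 16

Derivation:
Tile 7: at (0,0), goal (2,0), distance |0-2|+|0-0| = 2
Tile 4: at (0,1), goal (1,0), distance |0-1|+|1-0| = 2
Tile 5: at (0,2), goal (1,1), distance |0-1|+|2-1| = 2
Tile 2: at (1,0), goal (0,1), distance |1-0|+|0-1| = 2
Tile 3: at (1,1), goal (0,2), distance |1-0|+|1-2| = 2
Tile 1: at (1,2), goal (0,0), distance |1-0|+|2-0| = 3
Tile 8: at (2,0), goal (2,1), distance |2-2|+|0-1| = 1
Tile 6: at (2,1), goal (1,2), distance |2-1|+|1-2| = 2
Sum: 2 + 2 + 2 + 2 + 2 + 3 + 1 + 2 = 16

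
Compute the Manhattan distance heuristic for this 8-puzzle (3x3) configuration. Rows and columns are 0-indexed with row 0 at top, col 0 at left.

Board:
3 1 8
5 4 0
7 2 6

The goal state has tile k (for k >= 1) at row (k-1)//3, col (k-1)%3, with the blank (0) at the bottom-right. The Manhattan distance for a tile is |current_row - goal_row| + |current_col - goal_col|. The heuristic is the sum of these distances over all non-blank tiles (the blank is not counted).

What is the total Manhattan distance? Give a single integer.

Tile 3: at (0,0), goal (0,2), distance |0-0|+|0-2| = 2
Tile 1: at (0,1), goal (0,0), distance |0-0|+|1-0| = 1
Tile 8: at (0,2), goal (2,1), distance |0-2|+|2-1| = 3
Tile 5: at (1,0), goal (1,1), distance |1-1|+|0-1| = 1
Tile 4: at (1,1), goal (1,0), distance |1-1|+|1-0| = 1
Tile 7: at (2,0), goal (2,0), distance |2-2|+|0-0| = 0
Tile 2: at (2,1), goal (0,1), distance |2-0|+|1-1| = 2
Tile 6: at (2,2), goal (1,2), distance |2-1|+|2-2| = 1
Sum: 2 + 1 + 3 + 1 + 1 + 0 + 2 + 1 = 11

Answer: 11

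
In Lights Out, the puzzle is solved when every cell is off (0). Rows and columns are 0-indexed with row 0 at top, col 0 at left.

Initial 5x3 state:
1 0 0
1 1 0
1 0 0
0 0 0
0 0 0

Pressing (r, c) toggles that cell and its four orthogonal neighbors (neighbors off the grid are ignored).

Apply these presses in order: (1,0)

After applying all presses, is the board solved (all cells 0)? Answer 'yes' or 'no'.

Answer: yes

Derivation:
After press 1 at (1,0):
0 0 0
0 0 0
0 0 0
0 0 0
0 0 0

Lights still on: 0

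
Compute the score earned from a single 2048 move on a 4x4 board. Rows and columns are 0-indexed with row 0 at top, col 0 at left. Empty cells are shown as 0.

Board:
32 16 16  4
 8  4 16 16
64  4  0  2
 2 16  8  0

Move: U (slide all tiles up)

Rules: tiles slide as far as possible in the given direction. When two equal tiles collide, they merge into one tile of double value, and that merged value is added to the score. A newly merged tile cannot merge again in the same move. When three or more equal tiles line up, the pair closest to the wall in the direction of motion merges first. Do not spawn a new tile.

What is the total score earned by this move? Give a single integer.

Slide up:
col 0: [32, 8, 64, 2] -> [32, 8, 64, 2]  score +0 (running 0)
col 1: [16, 4, 4, 16] -> [16, 8, 16, 0]  score +8 (running 8)
col 2: [16, 16, 0, 8] -> [32, 8, 0, 0]  score +32 (running 40)
col 3: [4, 16, 2, 0] -> [4, 16, 2, 0]  score +0 (running 40)
Board after move:
32 16 32  4
 8  8  8 16
64 16  0  2
 2  0  0  0

Answer: 40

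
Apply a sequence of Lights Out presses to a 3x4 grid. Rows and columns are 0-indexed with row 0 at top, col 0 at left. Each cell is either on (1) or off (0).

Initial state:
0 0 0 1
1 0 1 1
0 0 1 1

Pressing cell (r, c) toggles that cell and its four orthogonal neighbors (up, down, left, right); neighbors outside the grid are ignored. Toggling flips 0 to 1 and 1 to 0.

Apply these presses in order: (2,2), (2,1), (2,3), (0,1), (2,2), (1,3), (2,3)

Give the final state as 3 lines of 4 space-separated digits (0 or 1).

After press 1 at (2,2):
0 0 0 1
1 0 0 1
0 1 0 0

After press 2 at (2,1):
0 0 0 1
1 1 0 1
1 0 1 0

After press 3 at (2,3):
0 0 0 1
1 1 0 0
1 0 0 1

After press 4 at (0,1):
1 1 1 1
1 0 0 0
1 0 0 1

After press 5 at (2,2):
1 1 1 1
1 0 1 0
1 1 1 0

After press 6 at (1,3):
1 1 1 0
1 0 0 1
1 1 1 1

After press 7 at (2,3):
1 1 1 0
1 0 0 0
1 1 0 0

Answer: 1 1 1 0
1 0 0 0
1 1 0 0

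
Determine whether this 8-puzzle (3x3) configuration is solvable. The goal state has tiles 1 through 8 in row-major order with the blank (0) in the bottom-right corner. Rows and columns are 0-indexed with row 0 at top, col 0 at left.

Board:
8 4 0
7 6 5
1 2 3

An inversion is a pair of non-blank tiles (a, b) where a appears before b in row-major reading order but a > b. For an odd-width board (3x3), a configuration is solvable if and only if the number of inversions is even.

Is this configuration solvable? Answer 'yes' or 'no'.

Inversions (pairs i<j in row-major order where tile[i] > tile[j] > 0): 22
22 is even, so the puzzle is solvable.

Answer: yes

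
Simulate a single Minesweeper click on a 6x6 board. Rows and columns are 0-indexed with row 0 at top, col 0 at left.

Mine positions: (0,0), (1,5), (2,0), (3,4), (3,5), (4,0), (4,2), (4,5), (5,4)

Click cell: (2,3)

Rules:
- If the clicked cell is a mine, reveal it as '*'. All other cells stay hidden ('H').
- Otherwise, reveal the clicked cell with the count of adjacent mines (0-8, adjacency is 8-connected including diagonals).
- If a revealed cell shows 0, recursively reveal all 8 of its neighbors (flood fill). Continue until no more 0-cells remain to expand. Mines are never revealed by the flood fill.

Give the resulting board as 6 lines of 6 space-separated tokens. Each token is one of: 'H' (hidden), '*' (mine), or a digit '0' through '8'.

H H H H H H
H H H H H H
H H H 1 H H
H H H H H H
H H H H H H
H H H H H H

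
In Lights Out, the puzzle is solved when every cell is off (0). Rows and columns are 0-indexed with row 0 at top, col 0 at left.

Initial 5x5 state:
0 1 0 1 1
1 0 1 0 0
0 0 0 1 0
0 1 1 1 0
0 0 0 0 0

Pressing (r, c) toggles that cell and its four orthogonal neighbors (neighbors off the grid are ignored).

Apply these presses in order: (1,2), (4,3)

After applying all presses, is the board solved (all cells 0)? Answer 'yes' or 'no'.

After press 1 at (1,2):
0 1 1 1 1
1 1 0 1 0
0 0 1 1 0
0 1 1 1 0
0 0 0 0 0

After press 2 at (4,3):
0 1 1 1 1
1 1 0 1 0
0 0 1 1 0
0 1 1 0 0
0 0 1 1 1

Lights still on: 14

Answer: no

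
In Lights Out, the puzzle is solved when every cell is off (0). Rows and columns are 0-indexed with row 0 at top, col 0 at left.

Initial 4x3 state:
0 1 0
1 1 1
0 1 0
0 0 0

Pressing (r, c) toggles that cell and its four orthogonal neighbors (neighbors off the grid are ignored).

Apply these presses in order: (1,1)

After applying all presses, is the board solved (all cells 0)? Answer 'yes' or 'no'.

Answer: yes

Derivation:
After press 1 at (1,1):
0 0 0
0 0 0
0 0 0
0 0 0

Lights still on: 0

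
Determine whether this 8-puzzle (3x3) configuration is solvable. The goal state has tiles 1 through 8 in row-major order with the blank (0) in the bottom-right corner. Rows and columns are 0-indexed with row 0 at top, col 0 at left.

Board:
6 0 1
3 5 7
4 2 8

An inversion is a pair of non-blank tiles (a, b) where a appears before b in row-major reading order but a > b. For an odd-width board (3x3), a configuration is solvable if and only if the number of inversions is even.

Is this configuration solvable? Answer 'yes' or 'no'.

Answer: no

Derivation:
Inversions (pairs i<j in row-major order where tile[i] > tile[j] > 0): 11
11 is odd, so the puzzle is not solvable.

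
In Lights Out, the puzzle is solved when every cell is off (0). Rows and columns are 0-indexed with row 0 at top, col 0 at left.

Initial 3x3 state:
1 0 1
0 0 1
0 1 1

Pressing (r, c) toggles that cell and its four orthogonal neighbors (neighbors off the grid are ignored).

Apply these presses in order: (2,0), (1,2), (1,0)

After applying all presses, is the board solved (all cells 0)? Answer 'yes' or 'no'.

After press 1 at (2,0):
1 0 1
1 0 1
1 0 1

After press 2 at (1,2):
1 0 0
1 1 0
1 0 0

After press 3 at (1,0):
0 0 0
0 0 0
0 0 0

Lights still on: 0

Answer: yes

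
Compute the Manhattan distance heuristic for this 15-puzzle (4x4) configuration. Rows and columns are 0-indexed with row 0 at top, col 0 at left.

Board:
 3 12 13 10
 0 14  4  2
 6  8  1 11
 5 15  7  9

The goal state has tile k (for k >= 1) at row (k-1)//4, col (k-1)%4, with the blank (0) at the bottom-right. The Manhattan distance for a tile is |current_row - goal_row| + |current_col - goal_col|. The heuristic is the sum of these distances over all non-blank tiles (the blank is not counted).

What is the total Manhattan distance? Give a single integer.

Answer: 41

Derivation:
Tile 3: (0,0)->(0,2) = 2
Tile 12: (0,1)->(2,3) = 4
Tile 13: (0,2)->(3,0) = 5
Tile 10: (0,3)->(2,1) = 4
Tile 14: (1,1)->(3,1) = 2
Tile 4: (1,2)->(0,3) = 2
Tile 2: (1,3)->(0,1) = 3
Tile 6: (2,0)->(1,1) = 2
Tile 8: (2,1)->(1,3) = 3
Tile 1: (2,2)->(0,0) = 4
Tile 11: (2,3)->(2,2) = 1
Tile 5: (3,0)->(1,0) = 2
Tile 15: (3,1)->(3,2) = 1
Tile 7: (3,2)->(1,2) = 2
Tile 9: (3,3)->(2,0) = 4
Sum: 2 + 4 + 5 + 4 + 2 + 2 + 3 + 2 + 3 + 4 + 1 + 2 + 1 + 2 + 4 = 41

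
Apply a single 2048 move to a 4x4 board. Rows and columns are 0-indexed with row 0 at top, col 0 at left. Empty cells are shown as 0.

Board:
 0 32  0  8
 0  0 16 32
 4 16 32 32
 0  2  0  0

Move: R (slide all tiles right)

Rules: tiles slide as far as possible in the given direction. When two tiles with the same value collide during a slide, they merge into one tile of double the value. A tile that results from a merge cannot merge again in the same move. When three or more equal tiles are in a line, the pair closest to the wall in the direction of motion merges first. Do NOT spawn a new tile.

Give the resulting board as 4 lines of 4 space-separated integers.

Slide right:
row 0: [0, 32, 0, 8] -> [0, 0, 32, 8]
row 1: [0, 0, 16, 32] -> [0, 0, 16, 32]
row 2: [4, 16, 32, 32] -> [0, 4, 16, 64]
row 3: [0, 2, 0, 0] -> [0, 0, 0, 2]

Answer:  0  0 32  8
 0  0 16 32
 0  4 16 64
 0  0  0  2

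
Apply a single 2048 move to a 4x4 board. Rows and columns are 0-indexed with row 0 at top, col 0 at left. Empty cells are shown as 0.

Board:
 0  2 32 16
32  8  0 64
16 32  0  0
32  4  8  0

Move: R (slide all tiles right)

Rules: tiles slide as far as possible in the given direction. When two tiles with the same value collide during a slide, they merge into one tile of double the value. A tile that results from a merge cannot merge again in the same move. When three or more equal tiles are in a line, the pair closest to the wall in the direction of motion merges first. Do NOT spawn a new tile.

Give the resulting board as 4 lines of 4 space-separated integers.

Slide right:
row 0: [0, 2, 32, 16] -> [0, 2, 32, 16]
row 1: [32, 8, 0, 64] -> [0, 32, 8, 64]
row 2: [16, 32, 0, 0] -> [0, 0, 16, 32]
row 3: [32, 4, 8, 0] -> [0, 32, 4, 8]

Answer:  0  2 32 16
 0 32  8 64
 0  0 16 32
 0 32  4  8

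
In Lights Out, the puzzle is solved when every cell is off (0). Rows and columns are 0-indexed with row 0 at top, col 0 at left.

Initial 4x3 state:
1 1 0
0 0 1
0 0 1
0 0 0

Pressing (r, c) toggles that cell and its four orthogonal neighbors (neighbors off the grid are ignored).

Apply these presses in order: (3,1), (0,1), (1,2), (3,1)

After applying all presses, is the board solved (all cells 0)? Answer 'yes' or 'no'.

After press 1 at (3,1):
1 1 0
0 0 1
0 1 1
1 1 1

After press 2 at (0,1):
0 0 1
0 1 1
0 1 1
1 1 1

After press 3 at (1,2):
0 0 0
0 0 0
0 1 0
1 1 1

After press 4 at (3,1):
0 0 0
0 0 0
0 0 0
0 0 0

Lights still on: 0

Answer: yes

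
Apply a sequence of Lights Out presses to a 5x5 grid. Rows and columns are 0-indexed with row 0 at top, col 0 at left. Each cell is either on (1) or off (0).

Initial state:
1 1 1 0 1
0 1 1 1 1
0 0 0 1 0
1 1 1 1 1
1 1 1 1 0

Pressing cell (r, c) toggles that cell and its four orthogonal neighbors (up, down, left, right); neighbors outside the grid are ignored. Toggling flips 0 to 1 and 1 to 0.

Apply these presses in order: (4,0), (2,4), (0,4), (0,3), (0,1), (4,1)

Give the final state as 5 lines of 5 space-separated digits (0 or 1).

After press 1 at (4,0):
1 1 1 0 1
0 1 1 1 1
0 0 0 1 0
0 1 1 1 1
0 0 1 1 0

After press 2 at (2,4):
1 1 1 0 1
0 1 1 1 0
0 0 0 0 1
0 1 1 1 0
0 0 1 1 0

After press 3 at (0,4):
1 1 1 1 0
0 1 1 1 1
0 0 0 0 1
0 1 1 1 0
0 0 1 1 0

After press 4 at (0,3):
1 1 0 0 1
0 1 1 0 1
0 0 0 0 1
0 1 1 1 0
0 0 1 1 0

After press 5 at (0,1):
0 0 1 0 1
0 0 1 0 1
0 0 0 0 1
0 1 1 1 0
0 0 1 1 0

After press 6 at (4,1):
0 0 1 0 1
0 0 1 0 1
0 0 0 0 1
0 0 1 1 0
1 1 0 1 0

Answer: 0 0 1 0 1
0 0 1 0 1
0 0 0 0 1
0 0 1 1 0
1 1 0 1 0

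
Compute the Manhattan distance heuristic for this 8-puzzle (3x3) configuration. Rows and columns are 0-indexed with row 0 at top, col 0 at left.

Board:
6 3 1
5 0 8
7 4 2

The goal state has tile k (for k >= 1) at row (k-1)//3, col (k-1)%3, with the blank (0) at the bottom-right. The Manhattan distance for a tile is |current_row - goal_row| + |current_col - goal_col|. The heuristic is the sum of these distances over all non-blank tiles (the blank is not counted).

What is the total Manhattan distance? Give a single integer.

Tile 6: at (0,0), goal (1,2), distance |0-1|+|0-2| = 3
Tile 3: at (0,1), goal (0,2), distance |0-0|+|1-2| = 1
Tile 1: at (0,2), goal (0,0), distance |0-0|+|2-0| = 2
Tile 5: at (1,0), goal (1,1), distance |1-1|+|0-1| = 1
Tile 8: at (1,2), goal (2,1), distance |1-2|+|2-1| = 2
Tile 7: at (2,0), goal (2,0), distance |2-2|+|0-0| = 0
Tile 4: at (2,1), goal (1,0), distance |2-1|+|1-0| = 2
Tile 2: at (2,2), goal (0,1), distance |2-0|+|2-1| = 3
Sum: 3 + 1 + 2 + 1 + 2 + 0 + 2 + 3 = 14

Answer: 14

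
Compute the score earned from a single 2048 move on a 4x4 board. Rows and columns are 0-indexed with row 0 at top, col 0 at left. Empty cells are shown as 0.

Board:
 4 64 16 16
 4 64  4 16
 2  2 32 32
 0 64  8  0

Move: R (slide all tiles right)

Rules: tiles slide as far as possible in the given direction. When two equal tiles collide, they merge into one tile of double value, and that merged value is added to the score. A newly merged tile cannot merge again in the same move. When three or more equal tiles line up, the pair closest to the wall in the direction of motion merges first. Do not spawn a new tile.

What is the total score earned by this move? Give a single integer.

Slide right:
row 0: [4, 64, 16, 16] -> [0, 4, 64, 32]  score +32 (running 32)
row 1: [4, 64, 4, 16] -> [4, 64, 4, 16]  score +0 (running 32)
row 2: [2, 2, 32, 32] -> [0, 0, 4, 64]  score +68 (running 100)
row 3: [0, 64, 8, 0] -> [0, 0, 64, 8]  score +0 (running 100)
Board after move:
 0  4 64 32
 4 64  4 16
 0  0  4 64
 0  0 64  8

Answer: 100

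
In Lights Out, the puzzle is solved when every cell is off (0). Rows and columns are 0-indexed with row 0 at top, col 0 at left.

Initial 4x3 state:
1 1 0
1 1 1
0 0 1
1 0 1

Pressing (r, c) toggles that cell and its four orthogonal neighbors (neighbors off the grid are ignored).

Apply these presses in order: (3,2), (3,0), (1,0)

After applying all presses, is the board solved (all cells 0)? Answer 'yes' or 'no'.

After press 1 at (3,2):
1 1 0
1 1 1
0 0 0
1 1 0

After press 2 at (3,0):
1 1 0
1 1 1
1 0 0
0 0 0

After press 3 at (1,0):
0 1 0
0 0 1
0 0 0
0 0 0

Lights still on: 2

Answer: no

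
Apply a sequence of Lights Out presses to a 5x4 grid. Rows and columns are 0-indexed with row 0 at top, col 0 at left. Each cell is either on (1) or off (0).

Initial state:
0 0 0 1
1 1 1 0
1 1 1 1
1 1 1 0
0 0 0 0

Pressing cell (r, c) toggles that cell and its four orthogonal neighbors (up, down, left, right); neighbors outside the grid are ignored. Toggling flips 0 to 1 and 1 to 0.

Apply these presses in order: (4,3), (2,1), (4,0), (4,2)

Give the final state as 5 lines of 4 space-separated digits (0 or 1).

After press 1 at (4,3):
0 0 0 1
1 1 1 0
1 1 1 1
1 1 1 1
0 0 1 1

After press 2 at (2,1):
0 0 0 1
1 0 1 0
0 0 0 1
1 0 1 1
0 0 1 1

After press 3 at (4,0):
0 0 0 1
1 0 1 0
0 0 0 1
0 0 1 1
1 1 1 1

After press 4 at (4,2):
0 0 0 1
1 0 1 0
0 0 0 1
0 0 0 1
1 0 0 0

Answer: 0 0 0 1
1 0 1 0
0 0 0 1
0 0 0 1
1 0 0 0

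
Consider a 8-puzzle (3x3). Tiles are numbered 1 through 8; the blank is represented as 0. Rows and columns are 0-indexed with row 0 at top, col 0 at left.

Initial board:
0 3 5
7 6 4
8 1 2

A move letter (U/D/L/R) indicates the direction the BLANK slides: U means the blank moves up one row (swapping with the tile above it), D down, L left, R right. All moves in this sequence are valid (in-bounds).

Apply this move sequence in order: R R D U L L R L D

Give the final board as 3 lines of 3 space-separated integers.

Answer: 7 3 5
0 6 4
8 1 2

Derivation:
After move 1 (R):
3 0 5
7 6 4
8 1 2

After move 2 (R):
3 5 0
7 6 4
8 1 2

After move 3 (D):
3 5 4
7 6 0
8 1 2

After move 4 (U):
3 5 0
7 6 4
8 1 2

After move 5 (L):
3 0 5
7 6 4
8 1 2

After move 6 (L):
0 3 5
7 6 4
8 1 2

After move 7 (R):
3 0 5
7 6 4
8 1 2

After move 8 (L):
0 3 5
7 6 4
8 1 2

After move 9 (D):
7 3 5
0 6 4
8 1 2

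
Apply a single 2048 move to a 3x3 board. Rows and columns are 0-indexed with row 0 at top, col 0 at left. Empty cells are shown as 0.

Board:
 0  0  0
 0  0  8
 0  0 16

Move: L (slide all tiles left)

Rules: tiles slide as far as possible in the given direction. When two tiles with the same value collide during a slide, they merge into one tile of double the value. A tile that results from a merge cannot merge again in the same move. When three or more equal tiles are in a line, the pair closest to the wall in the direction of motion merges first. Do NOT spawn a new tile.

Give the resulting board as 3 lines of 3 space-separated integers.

Slide left:
row 0: [0, 0, 0] -> [0, 0, 0]
row 1: [0, 0, 8] -> [8, 0, 0]
row 2: [0, 0, 16] -> [16, 0, 0]

Answer:  0  0  0
 8  0  0
16  0  0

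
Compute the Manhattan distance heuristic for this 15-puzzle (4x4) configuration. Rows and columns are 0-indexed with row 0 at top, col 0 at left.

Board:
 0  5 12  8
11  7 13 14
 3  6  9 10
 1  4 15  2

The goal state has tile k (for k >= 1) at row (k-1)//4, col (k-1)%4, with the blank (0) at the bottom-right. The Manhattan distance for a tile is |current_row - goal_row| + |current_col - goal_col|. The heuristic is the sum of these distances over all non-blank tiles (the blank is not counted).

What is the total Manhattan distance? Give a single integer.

Tile 5: at (0,1), goal (1,0), distance |0-1|+|1-0| = 2
Tile 12: at (0,2), goal (2,3), distance |0-2|+|2-3| = 3
Tile 8: at (0,3), goal (1,3), distance |0-1|+|3-3| = 1
Tile 11: at (1,0), goal (2,2), distance |1-2|+|0-2| = 3
Tile 7: at (1,1), goal (1,2), distance |1-1|+|1-2| = 1
Tile 13: at (1,2), goal (3,0), distance |1-3|+|2-0| = 4
Tile 14: at (1,3), goal (3,1), distance |1-3|+|3-1| = 4
Tile 3: at (2,0), goal (0,2), distance |2-0|+|0-2| = 4
Tile 6: at (2,1), goal (1,1), distance |2-1|+|1-1| = 1
Tile 9: at (2,2), goal (2,0), distance |2-2|+|2-0| = 2
Tile 10: at (2,3), goal (2,1), distance |2-2|+|3-1| = 2
Tile 1: at (3,0), goal (0,0), distance |3-0|+|0-0| = 3
Tile 4: at (3,1), goal (0,3), distance |3-0|+|1-3| = 5
Tile 15: at (3,2), goal (3,2), distance |3-3|+|2-2| = 0
Tile 2: at (3,3), goal (0,1), distance |3-0|+|3-1| = 5
Sum: 2 + 3 + 1 + 3 + 1 + 4 + 4 + 4 + 1 + 2 + 2 + 3 + 5 + 0 + 5 = 40

Answer: 40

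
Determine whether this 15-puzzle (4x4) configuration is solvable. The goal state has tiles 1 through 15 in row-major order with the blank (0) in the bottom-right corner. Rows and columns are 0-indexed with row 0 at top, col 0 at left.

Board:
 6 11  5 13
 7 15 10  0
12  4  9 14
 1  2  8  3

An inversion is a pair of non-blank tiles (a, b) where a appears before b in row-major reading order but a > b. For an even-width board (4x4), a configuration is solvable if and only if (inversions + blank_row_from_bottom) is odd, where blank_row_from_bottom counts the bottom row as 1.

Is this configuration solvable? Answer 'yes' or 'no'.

Inversions: 64
Blank is in row 1 (0-indexed from top), which is row 3 counting from the bottom (bottom = 1).
64 + 3 = 67, which is odd, so the puzzle is solvable.

Answer: yes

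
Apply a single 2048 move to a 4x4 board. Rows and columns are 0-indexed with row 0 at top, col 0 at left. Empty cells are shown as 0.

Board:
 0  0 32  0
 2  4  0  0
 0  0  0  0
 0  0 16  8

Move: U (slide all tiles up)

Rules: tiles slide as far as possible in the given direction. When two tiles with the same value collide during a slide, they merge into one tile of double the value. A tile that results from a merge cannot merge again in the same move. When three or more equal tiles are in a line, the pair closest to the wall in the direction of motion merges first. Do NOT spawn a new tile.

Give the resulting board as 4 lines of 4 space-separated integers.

Slide up:
col 0: [0, 2, 0, 0] -> [2, 0, 0, 0]
col 1: [0, 4, 0, 0] -> [4, 0, 0, 0]
col 2: [32, 0, 0, 16] -> [32, 16, 0, 0]
col 3: [0, 0, 0, 8] -> [8, 0, 0, 0]

Answer:  2  4 32  8
 0  0 16  0
 0  0  0  0
 0  0  0  0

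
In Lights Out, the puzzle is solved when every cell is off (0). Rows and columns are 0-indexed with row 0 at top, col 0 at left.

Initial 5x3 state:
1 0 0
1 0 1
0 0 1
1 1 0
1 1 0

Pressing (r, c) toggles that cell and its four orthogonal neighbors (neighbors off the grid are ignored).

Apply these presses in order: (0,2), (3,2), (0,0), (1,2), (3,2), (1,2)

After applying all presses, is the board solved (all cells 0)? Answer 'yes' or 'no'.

After press 1 at (0,2):
1 1 1
1 0 0
0 0 1
1 1 0
1 1 0

After press 2 at (3,2):
1 1 1
1 0 0
0 0 0
1 0 1
1 1 1

After press 3 at (0,0):
0 0 1
0 0 0
0 0 0
1 0 1
1 1 1

After press 4 at (1,2):
0 0 0
0 1 1
0 0 1
1 0 1
1 1 1

After press 5 at (3,2):
0 0 0
0 1 1
0 0 0
1 1 0
1 1 0

After press 6 at (1,2):
0 0 1
0 0 0
0 0 1
1 1 0
1 1 0

Lights still on: 6

Answer: no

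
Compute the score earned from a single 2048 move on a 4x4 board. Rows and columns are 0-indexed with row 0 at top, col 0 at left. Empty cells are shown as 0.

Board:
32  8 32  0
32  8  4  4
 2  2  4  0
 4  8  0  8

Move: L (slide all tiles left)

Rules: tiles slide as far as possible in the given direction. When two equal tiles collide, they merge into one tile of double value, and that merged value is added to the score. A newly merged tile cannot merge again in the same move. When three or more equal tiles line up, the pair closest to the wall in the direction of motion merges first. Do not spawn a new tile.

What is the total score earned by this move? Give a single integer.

Slide left:
row 0: [32, 8, 32, 0] -> [32, 8, 32, 0]  score +0 (running 0)
row 1: [32, 8, 4, 4] -> [32, 8, 8, 0]  score +8 (running 8)
row 2: [2, 2, 4, 0] -> [4, 4, 0, 0]  score +4 (running 12)
row 3: [4, 8, 0, 8] -> [4, 16, 0, 0]  score +16 (running 28)
Board after move:
32  8 32  0
32  8  8  0
 4  4  0  0
 4 16  0  0

Answer: 28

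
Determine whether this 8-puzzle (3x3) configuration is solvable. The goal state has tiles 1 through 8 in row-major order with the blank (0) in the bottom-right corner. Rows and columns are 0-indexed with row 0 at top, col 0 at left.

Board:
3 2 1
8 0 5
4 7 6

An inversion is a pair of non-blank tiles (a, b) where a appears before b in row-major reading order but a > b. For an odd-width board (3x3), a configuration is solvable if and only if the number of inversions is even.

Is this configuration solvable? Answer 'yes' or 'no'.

Answer: no

Derivation:
Inversions (pairs i<j in row-major order where tile[i] > tile[j] > 0): 9
9 is odd, so the puzzle is not solvable.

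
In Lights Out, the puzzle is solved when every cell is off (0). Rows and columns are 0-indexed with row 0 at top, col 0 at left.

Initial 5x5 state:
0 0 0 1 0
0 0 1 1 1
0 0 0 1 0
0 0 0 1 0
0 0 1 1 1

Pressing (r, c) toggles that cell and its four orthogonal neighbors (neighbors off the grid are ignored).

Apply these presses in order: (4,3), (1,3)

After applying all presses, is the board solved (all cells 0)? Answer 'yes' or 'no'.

Answer: yes

Derivation:
After press 1 at (4,3):
0 0 0 1 0
0 0 1 1 1
0 0 0 1 0
0 0 0 0 0
0 0 0 0 0

After press 2 at (1,3):
0 0 0 0 0
0 0 0 0 0
0 0 0 0 0
0 0 0 0 0
0 0 0 0 0

Lights still on: 0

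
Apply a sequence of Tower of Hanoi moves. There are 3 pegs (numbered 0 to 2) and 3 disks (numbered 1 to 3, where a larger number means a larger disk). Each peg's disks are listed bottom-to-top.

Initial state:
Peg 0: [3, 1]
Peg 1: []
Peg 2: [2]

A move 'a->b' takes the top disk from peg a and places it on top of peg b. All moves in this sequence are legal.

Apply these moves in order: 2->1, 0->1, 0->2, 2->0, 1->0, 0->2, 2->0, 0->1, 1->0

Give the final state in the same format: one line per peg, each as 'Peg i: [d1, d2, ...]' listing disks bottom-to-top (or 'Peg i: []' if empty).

Answer: Peg 0: [3, 1]
Peg 1: [2]
Peg 2: []

Derivation:
After move 1 (2->1):
Peg 0: [3, 1]
Peg 1: [2]
Peg 2: []

After move 2 (0->1):
Peg 0: [3]
Peg 1: [2, 1]
Peg 2: []

After move 3 (0->2):
Peg 0: []
Peg 1: [2, 1]
Peg 2: [3]

After move 4 (2->0):
Peg 0: [3]
Peg 1: [2, 1]
Peg 2: []

After move 5 (1->0):
Peg 0: [3, 1]
Peg 1: [2]
Peg 2: []

After move 6 (0->2):
Peg 0: [3]
Peg 1: [2]
Peg 2: [1]

After move 7 (2->0):
Peg 0: [3, 1]
Peg 1: [2]
Peg 2: []

After move 8 (0->1):
Peg 0: [3]
Peg 1: [2, 1]
Peg 2: []

After move 9 (1->0):
Peg 0: [3, 1]
Peg 1: [2]
Peg 2: []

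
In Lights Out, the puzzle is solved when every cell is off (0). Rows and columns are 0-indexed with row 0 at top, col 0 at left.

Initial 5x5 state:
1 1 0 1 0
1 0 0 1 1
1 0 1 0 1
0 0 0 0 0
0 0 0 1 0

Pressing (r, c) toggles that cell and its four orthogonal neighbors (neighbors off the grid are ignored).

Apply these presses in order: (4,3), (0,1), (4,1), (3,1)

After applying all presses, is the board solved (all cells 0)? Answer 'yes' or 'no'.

After press 1 at (4,3):
1 1 0 1 0
1 0 0 1 1
1 0 1 0 1
0 0 0 1 0
0 0 1 0 1

After press 2 at (0,1):
0 0 1 1 0
1 1 0 1 1
1 0 1 0 1
0 0 0 1 0
0 0 1 0 1

After press 3 at (4,1):
0 0 1 1 0
1 1 0 1 1
1 0 1 0 1
0 1 0 1 0
1 1 0 0 1

After press 4 at (3,1):
0 0 1 1 0
1 1 0 1 1
1 1 1 0 1
1 0 1 1 0
1 0 0 0 1

Lights still on: 15

Answer: no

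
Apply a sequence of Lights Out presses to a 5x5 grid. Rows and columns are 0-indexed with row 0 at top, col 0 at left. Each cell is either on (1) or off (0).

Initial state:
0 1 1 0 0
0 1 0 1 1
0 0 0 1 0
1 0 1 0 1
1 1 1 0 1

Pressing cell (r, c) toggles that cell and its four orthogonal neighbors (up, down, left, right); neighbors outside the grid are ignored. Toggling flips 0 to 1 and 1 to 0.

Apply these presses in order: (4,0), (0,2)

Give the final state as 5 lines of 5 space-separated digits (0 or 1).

Answer: 0 0 0 1 0
0 1 1 1 1
0 0 0 1 0
0 0 1 0 1
0 0 1 0 1

Derivation:
After press 1 at (4,0):
0 1 1 0 0
0 1 0 1 1
0 0 0 1 0
0 0 1 0 1
0 0 1 0 1

After press 2 at (0,2):
0 0 0 1 0
0 1 1 1 1
0 0 0 1 0
0 0 1 0 1
0 0 1 0 1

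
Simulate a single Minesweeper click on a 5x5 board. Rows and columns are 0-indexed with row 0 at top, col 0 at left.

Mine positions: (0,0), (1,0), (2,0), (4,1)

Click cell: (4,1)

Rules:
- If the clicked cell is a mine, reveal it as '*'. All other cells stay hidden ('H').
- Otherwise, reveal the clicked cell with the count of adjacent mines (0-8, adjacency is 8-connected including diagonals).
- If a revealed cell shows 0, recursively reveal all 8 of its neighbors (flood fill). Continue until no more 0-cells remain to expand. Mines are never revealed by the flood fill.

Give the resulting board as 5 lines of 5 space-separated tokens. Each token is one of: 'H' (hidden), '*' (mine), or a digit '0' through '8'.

H H H H H
H H H H H
H H H H H
H H H H H
H * H H H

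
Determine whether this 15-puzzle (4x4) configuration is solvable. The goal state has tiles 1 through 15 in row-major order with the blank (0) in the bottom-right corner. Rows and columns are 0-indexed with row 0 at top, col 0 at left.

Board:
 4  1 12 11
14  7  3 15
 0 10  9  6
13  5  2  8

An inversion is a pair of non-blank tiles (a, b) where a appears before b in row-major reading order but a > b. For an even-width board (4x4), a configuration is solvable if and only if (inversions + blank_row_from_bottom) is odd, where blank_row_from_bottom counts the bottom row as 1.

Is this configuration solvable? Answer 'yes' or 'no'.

Answer: no

Derivation:
Inversions: 56
Blank is in row 2 (0-indexed from top), which is row 2 counting from the bottom (bottom = 1).
56 + 2 = 58, which is even, so the puzzle is not solvable.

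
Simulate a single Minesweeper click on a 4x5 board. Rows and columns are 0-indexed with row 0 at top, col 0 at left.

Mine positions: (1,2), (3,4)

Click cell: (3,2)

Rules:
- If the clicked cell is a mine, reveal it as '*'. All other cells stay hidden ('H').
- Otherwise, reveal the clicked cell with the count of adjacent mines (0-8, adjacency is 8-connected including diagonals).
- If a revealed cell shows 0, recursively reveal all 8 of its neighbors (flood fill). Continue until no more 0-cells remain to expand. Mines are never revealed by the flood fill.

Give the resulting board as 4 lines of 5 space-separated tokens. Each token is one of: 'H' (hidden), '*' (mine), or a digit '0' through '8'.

0 1 H H H
0 1 H H H
0 1 1 2 H
0 0 0 1 H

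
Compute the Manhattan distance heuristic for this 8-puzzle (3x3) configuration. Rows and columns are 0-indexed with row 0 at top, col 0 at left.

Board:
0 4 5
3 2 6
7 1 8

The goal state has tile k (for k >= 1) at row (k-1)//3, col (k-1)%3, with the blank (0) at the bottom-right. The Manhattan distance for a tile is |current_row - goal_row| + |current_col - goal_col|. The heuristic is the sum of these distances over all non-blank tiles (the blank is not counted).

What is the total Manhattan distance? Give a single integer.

Tile 4: (0,1)->(1,0) = 2
Tile 5: (0,2)->(1,1) = 2
Tile 3: (1,0)->(0,2) = 3
Tile 2: (1,1)->(0,1) = 1
Tile 6: (1,2)->(1,2) = 0
Tile 7: (2,0)->(2,0) = 0
Tile 1: (2,1)->(0,0) = 3
Tile 8: (2,2)->(2,1) = 1
Sum: 2 + 2 + 3 + 1 + 0 + 0 + 3 + 1 = 12

Answer: 12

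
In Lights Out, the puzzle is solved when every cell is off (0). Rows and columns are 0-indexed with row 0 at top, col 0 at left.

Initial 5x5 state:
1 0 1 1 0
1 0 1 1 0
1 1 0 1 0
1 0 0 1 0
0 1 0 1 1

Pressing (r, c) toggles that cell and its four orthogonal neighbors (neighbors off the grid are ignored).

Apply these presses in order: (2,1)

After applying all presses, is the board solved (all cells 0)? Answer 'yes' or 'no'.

After press 1 at (2,1):
1 0 1 1 0
1 1 1 1 0
0 0 1 1 0
1 1 0 1 0
0 1 0 1 1

Lights still on: 15

Answer: no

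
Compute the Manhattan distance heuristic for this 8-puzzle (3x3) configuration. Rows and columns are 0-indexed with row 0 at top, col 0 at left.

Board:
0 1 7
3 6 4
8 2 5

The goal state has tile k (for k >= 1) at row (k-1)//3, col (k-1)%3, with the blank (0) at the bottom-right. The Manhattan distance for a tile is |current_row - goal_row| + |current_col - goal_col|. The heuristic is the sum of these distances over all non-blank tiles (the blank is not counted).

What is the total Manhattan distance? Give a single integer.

Answer: 16

Derivation:
Tile 1: (0,1)->(0,0) = 1
Tile 7: (0,2)->(2,0) = 4
Tile 3: (1,0)->(0,2) = 3
Tile 6: (1,1)->(1,2) = 1
Tile 4: (1,2)->(1,0) = 2
Tile 8: (2,0)->(2,1) = 1
Tile 2: (2,1)->(0,1) = 2
Tile 5: (2,2)->(1,1) = 2
Sum: 1 + 4 + 3 + 1 + 2 + 1 + 2 + 2 = 16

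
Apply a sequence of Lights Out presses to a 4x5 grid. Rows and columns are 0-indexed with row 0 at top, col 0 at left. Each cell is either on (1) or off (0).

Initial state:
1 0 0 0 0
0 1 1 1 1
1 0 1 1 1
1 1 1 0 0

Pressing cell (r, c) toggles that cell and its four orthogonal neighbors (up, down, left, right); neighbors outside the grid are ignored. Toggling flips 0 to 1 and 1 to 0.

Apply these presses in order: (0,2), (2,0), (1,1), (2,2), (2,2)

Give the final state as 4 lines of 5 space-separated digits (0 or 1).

After press 1 at (0,2):
1 1 1 1 0
0 1 0 1 1
1 0 1 1 1
1 1 1 0 0

After press 2 at (2,0):
1 1 1 1 0
1 1 0 1 1
0 1 1 1 1
0 1 1 0 0

After press 3 at (1,1):
1 0 1 1 0
0 0 1 1 1
0 0 1 1 1
0 1 1 0 0

After press 4 at (2,2):
1 0 1 1 0
0 0 0 1 1
0 1 0 0 1
0 1 0 0 0

After press 5 at (2,2):
1 0 1 1 0
0 0 1 1 1
0 0 1 1 1
0 1 1 0 0

Answer: 1 0 1 1 0
0 0 1 1 1
0 0 1 1 1
0 1 1 0 0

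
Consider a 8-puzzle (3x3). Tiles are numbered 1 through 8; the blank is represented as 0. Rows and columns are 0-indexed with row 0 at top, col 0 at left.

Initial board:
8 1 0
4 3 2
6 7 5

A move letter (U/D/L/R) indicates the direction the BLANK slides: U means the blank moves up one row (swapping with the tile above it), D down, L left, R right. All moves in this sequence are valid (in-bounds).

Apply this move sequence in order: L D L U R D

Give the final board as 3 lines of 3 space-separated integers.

After move 1 (L):
8 0 1
4 3 2
6 7 5

After move 2 (D):
8 3 1
4 0 2
6 7 5

After move 3 (L):
8 3 1
0 4 2
6 7 5

After move 4 (U):
0 3 1
8 4 2
6 7 5

After move 5 (R):
3 0 1
8 4 2
6 7 5

After move 6 (D):
3 4 1
8 0 2
6 7 5

Answer: 3 4 1
8 0 2
6 7 5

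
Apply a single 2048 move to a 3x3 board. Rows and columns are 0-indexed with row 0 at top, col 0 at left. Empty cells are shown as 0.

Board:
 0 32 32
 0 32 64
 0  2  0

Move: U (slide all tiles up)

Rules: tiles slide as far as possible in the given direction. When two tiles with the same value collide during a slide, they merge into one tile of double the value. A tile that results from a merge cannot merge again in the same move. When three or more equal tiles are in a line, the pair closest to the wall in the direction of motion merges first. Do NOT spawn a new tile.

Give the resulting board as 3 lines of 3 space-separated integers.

Slide up:
col 0: [0, 0, 0] -> [0, 0, 0]
col 1: [32, 32, 2] -> [64, 2, 0]
col 2: [32, 64, 0] -> [32, 64, 0]

Answer:  0 64 32
 0  2 64
 0  0  0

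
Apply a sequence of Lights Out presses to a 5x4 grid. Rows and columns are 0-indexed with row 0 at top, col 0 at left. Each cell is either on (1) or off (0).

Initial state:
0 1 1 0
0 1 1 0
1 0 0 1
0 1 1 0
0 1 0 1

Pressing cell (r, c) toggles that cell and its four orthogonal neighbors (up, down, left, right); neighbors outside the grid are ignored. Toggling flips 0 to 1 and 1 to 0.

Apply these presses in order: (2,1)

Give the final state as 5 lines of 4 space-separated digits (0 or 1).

Answer: 0 1 1 0
0 0 1 0
0 1 1 1
0 0 1 0
0 1 0 1

Derivation:
After press 1 at (2,1):
0 1 1 0
0 0 1 0
0 1 1 1
0 0 1 0
0 1 0 1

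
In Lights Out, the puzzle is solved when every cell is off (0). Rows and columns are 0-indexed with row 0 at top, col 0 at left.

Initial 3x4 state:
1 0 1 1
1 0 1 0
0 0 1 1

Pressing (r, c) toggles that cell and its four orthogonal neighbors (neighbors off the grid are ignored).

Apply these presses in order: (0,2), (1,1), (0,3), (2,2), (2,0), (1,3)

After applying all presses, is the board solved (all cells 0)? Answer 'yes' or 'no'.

Answer: no

Derivation:
After press 1 at (0,2):
1 1 0 0
1 0 0 0
0 0 1 1

After press 2 at (1,1):
1 0 0 0
0 1 1 0
0 1 1 1

After press 3 at (0,3):
1 0 1 1
0 1 1 1
0 1 1 1

After press 4 at (2,2):
1 0 1 1
0 1 0 1
0 0 0 0

After press 5 at (2,0):
1 0 1 1
1 1 0 1
1 1 0 0

After press 6 at (1,3):
1 0 1 0
1 1 1 0
1 1 0 1

Lights still on: 8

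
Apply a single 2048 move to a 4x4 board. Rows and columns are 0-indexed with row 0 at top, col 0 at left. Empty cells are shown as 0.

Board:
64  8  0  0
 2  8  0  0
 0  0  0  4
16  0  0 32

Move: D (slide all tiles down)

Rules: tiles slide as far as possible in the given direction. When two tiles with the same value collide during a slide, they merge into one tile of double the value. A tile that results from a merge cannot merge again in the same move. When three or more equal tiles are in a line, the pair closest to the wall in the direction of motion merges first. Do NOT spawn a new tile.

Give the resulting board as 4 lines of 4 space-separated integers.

Answer:  0  0  0  0
64  0  0  0
 2  0  0  4
16 16  0 32

Derivation:
Slide down:
col 0: [64, 2, 0, 16] -> [0, 64, 2, 16]
col 1: [8, 8, 0, 0] -> [0, 0, 0, 16]
col 2: [0, 0, 0, 0] -> [0, 0, 0, 0]
col 3: [0, 0, 4, 32] -> [0, 0, 4, 32]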